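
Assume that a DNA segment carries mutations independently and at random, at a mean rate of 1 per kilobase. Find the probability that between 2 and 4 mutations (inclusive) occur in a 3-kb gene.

0.6161

Over the interval, μ = 1 × 3 = 3 (a 3-kb gene = 3 kilobases).
P(2 ≤ N ≤ 4) = Σ_{j=2}^{4} e^(−3) · 3^j/j! ≈ 0.6161.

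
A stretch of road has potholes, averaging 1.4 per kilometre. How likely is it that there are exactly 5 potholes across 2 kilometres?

Over the interval, μ = 1.4 × 2 = 2.8 (2 kilometres).
P(N = 5) = e^(−μ) μ^5/5! = e^(−2.8) · 2.8^5/120 ≈ 0.0872.

0.0872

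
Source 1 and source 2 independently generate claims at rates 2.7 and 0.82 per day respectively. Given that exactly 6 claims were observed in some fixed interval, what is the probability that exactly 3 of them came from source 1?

Given the total, each event is independently from source 1 with probability p = λ_1/(λ_1+λ_2) = 2.7/3.52 ≈ 0.7670.
So K ~ Binomial(6, 2.7/3.52): P(K = 3) = C(6,3) · (2.7/3.52)^3 · (0.82/3.52)^3 ≈ 0.1141.

0.1141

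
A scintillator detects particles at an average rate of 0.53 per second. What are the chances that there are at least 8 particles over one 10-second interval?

Over the interval, μ = 0.53 × 10 = 5.3 (a 10-second interval = 10 seconds).
P(N ≥ 8) = 1 − P(N ≤ 7) = 1 − Σ_{j=0}^{7} e^(−μ) μ^j/j! ≈ 0.1665.

0.1665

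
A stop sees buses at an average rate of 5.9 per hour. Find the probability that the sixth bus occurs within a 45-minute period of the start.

0.2843

Over the interval, μ = 5.9 × 0.75 = 4.425 (a 45-minute period = 0.75 hours).
The sixth arrival falls in the interval iff at least 6 events occur there: P(S_6 ≤ t) = P(N ≥ 6) = 1 − P(N ≤ 5) ≈ 0.2843.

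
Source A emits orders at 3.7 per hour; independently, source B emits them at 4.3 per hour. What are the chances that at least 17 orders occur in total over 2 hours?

0.4340

Independent Poisson processes superpose: combined rate λ = 3.7 + 4.3 = 8 per hour.
Over the interval, μ = 8 × 2 = 16 (2 hours).
P(N ≥ 17) = 1 − P(N ≤ 16) ≈ 0.4340.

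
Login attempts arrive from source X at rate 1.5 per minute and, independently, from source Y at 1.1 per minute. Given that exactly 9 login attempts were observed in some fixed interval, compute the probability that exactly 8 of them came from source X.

Given the total, each event is independently from source X with probability p = λ_X/(λ_X+λ_Y) = 1.5/2.6 ≈ 0.5769.
So K ~ Binomial(9, 1.5/2.6): P(K = 8) = C(9,8) · (1.5/2.6)^8 · (1.1/2.6)^1 ≈ 0.0467.

0.0467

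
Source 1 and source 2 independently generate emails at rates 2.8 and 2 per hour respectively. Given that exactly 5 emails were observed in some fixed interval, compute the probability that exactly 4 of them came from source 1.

Given the total, each event is independently from source 1 with probability p = λ_1/(λ_1+λ_2) = 2.8/4.8 ≈ 0.5833.
So K ~ Binomial(5, 2.8/4.8): P(K = 4) = C(5,4) · (2.8/4.8)^4 · (2/4.8)^1 ≈ 0.2412.

0.2412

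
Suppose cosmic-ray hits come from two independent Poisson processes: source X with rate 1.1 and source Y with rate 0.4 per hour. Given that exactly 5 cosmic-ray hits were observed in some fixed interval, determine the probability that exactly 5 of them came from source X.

Given the total, each event is independently from source X with probability p = λ_X/(λ_X+λ_Y) = 1.1/1.5 ≈ 0.7333.
So K ~ Binomial(5, 1.1/1.5): P(K = 5) = C(5,5) · (1.1/1.5)^5 · (0.4/1.5)^0 ≈ 0.2121.

0.2121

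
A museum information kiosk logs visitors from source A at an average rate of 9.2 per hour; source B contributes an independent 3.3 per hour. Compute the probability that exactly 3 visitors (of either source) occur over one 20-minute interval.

Independent Poisson processes superpose: combined rate λ = 9.2 + 3.3 = 12.5 per hour.
Over the interval, μ = 12.5 × 1/3 ≈ 4.16667 (a 20-minute interval = 1/3 hours).
P(N = 3) = e^(−4.16667) · 4.16667^3/3! ≈ 0.1869.

0.1869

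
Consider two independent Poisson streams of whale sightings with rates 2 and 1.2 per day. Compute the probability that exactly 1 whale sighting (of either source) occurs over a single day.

Independent Poisson processes superpose: combined rate λ = 2 + 1.2 = 3.2 per day.
So μ = 3.2.
P(N = 1) = e^(−3.2) · 3.2^1/1! ≈ 0.1304.

0.1304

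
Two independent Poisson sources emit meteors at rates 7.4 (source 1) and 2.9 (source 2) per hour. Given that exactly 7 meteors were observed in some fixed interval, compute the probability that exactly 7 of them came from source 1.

Given the total, each event is independently from source 1 with probability p = λ_1/(λ_1+λ_2) = 7.4/10.3 ≈ 0.7184.
So K ~ Binomial(7, 7.4/10.3): P(K = 7) = C(7,7) · (7.4/10.3)^7 · (2.9/10.3)^0 ≈ 0.0988.

0.0988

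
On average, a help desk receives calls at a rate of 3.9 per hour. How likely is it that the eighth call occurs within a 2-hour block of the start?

0.5188

Over the interval, μ = 3.9 × 2 = 7.8 (a 2-hour block = 2 hours).
The eighth arrival falls in the interval iff at least 8 events occur there: P(S_8 ≤ t) = P(N ≥ 8) = 1 − P(N ≤ 7) ≈ 0.5188.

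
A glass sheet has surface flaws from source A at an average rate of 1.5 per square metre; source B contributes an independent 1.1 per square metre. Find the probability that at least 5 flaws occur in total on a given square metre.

Independent Poisson processes superpose: combined rate λ = 1.5 + 1.1 = 2.6 per square metre.
So μ = 2.6.
P(N ≥ 5) = 1 − P(N ≤ 4) ≈ 0.1226.

0.1226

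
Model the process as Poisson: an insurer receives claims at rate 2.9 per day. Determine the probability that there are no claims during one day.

With mean μ = 2.9 per day,
P(N = 0) = e^(−μ) μ^0/0! = e^(−2.9) · 2.9^0/1 ≈ 0.0550.

0.0550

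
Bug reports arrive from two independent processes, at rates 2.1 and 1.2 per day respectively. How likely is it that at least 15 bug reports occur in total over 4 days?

0.3454

Independent Poisson processes superpose: combined rate λ = 2.1 + 1.2 = 3.3 per day.
Over the interval, μ = 3.3 × 4 = 13.2 (4 days).
P(N ≥ 15) = 1 − P(N ≤ 14) ≈ 0.3454.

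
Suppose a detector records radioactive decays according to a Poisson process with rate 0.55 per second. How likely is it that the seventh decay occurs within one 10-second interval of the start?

Over the interval, μ = 0.55 × 10 = 5.5 (a 10-second interval = 10 seconds).
The seventh arrival falls in the interval iff at least 7 events occur there: P(S_7 ≤ t) = P(N ≥ 7) = 1 − P(N ≤ 6) ≈ 0.3140.

0.3140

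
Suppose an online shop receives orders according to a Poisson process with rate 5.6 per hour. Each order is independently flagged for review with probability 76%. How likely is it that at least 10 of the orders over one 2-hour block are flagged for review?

0.3486

Thinning: the orders that are flagged for review themselves form a Poisson process with rate 0.76 × 5.6 = 4.256 per hour.
Over the interval, μ = 4.256 × 2 = 8.512 (a 2-hour block = 2 hours).
P(N ≥ 10) = 1 − P(N ≤ 9) ≈ 0.3486.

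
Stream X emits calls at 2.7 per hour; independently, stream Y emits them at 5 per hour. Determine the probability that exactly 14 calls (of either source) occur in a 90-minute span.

Independent Poisson processes superpose: combined rate λ = 2.7 + 5 = 7.7 per hour.
Over the interval, μ = 7.7 × 1.5 = 11.55 (a 90-minute span = 1.5 hours).
P(N = 14) = e^(−11.55) · 11.55^14/14! ≈ 0.0831.

0.0831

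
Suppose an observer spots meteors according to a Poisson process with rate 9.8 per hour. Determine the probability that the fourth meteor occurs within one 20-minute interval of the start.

0.4123

Over the interval, μ = 9.8 × 1/3 ≈ 3.26667 (a 20-minute interval = 1/3 hours).
The fourth arrival falls in the interval iff at least 4 events occur there: P(S_4 ≤ t) = P(N ≥ 4) = 1 − P(N ≤ 3) ≈ 0.4123.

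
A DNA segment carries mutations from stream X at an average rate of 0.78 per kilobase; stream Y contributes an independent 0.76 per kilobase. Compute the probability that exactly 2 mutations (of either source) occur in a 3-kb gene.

Independent Poisson processes superpose: combined rate λ = 0.78 + 0.76 = 1.54 per kilobase.
Over the interval, μ = 1.54 × 3 = 4.62 (a 3-kb gene = 3 kilobases).
P(N = 2) = e^(−4.62) · 4.62^2/2! ≈ 0.1052.

0.1052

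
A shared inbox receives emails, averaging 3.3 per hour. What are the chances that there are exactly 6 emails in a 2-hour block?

0.1562

Over the interval, μ = 3.3 × 2 = 6.6 (a 2-hour block = 2 hours).
P(N = 6) = e^(−μ) μ^6/6! = e^(−6.6) · 6.6^6/720 ≈ 0.1562.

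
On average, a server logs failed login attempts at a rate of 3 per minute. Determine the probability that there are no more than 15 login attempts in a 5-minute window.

0.5681

Over the interval, μ = 3 × 5 = 15 (a 5-minute window = 5 minutes).
P(N ≤ 15) = Σ_{j=0}^{15} e^(−μ) μ^j/j! ≈ 0.5681.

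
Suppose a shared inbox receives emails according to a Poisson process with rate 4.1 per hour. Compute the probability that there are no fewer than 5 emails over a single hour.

With mean μ = 4.1 per hour,
P(N ≥ 5) = 1 − P(N ≤ 4) = 1 − Σ_{j=0}^{4} e^(−μ) μ^j/j! ≈ 0.3907.

0.3907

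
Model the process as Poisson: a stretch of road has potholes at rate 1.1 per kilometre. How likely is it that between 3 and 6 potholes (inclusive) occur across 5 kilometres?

0.5977

Over the interval, μ = 1.1 × 5 = 5.5 (5 kilometres).
P(3 ≤ N ≤ 6) = Σ_{j=3}^{6} e^(−5.5) · 5.5^j/j! ≈ 0.5977.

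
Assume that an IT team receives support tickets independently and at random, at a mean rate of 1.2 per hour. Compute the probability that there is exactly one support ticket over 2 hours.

Over the interval, μ = 1.2 × 2 = 2.4 (2 hours).
P(N = 1) = e^(−μ) μ^1/1! = e^(−2.4) · 2.4^1/1 ≈ 0.2177.

0.2177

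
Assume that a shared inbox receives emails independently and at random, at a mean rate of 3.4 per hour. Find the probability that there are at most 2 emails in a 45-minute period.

0.5311

Over the interval, μ = 3.4 × 0.75 = 2.55 (a 45-minute period = 0.75 hours).
P(N ≤ 2) = Σ_{j=0}^{2} e^(−μ) μ^j/j! ≈ 0.5311.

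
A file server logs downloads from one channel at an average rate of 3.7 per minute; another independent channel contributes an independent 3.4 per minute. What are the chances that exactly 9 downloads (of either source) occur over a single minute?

0.1042

Independent Poisson processes superpose: combined rate λ = 3.7 + 3.4 = 7.1 per minute.
So μ = 7.1.
P(N = 9) = e^(−7.1) · 7.1^9/9! ≈ 0.1042.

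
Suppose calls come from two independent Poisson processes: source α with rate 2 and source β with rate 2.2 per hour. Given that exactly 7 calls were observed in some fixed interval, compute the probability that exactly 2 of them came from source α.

0.1878

Given the total, each event is independently from source α with probability p = λ_α/(λ_α+λ_β) = 2/4.2 ≈ 0.4762.
So K ~ Binomial(7, 2/4.2): P(K = 2) = C(7,2) · (2/4.2)^2 · (2.2/4.2)^5 ≈ 0.1878.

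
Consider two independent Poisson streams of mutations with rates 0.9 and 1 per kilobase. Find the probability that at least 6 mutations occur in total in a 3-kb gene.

0.5050

Independent Poisson processes superpose: combined rate λ = 0.9 + 1 = 1.9 per kilobase.
Over the interval, μ = 1.9 × 3 = 5.7 (a 3-kb gene = 3 kilobases).
P(N ≥ 6) = 1 − P(N ≤ 5) ≈ 0.5050.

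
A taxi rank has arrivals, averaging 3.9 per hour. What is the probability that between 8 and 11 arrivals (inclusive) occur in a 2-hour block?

Over the interval, μ = 3.9 × 2 = 7.8 (a 2-hour block = 2 hours).
P(8 ≤ N ≤ 11) = Σ_{j=8}^{11} e^(−7.8) · 7.8^j/j! ≈ 0.4208.

0.4208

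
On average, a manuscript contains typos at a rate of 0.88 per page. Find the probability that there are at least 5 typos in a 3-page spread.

Over the interval, μ = 0.88 × 3 = 2.64 (a 3-page spread = 3 pages).
P(N ≥ 5) = 1 − P(N ≤ 4) = 1 − Σ_{j=0}^{4} e^(−μ) μ^j/j! ≈ 0.1283.

0.1283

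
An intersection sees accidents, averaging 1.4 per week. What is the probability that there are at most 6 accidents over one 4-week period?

Over the interval, μ = 1.4 × 4 = 5.6 (a 4-week period = 4 weeks).
P(N ≤ 6) = Σ_{j=0}^{6} e^(−μ) μ^j/j! ≈ 0.6703.

0.6703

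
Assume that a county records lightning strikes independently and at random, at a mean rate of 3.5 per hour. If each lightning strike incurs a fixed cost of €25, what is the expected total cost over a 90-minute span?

€131.25

E[N] = 3.5 × 1.5 = 5.25 (a 90-minute span = 1.5 hours); E[cost] = 5.25 × €25 = €131.25.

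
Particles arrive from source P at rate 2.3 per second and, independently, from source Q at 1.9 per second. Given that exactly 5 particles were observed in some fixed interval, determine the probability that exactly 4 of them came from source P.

Given the total, each event is independently from source P with probability p = λ_P/(λ_P+λ_Q) = 2.3/4.2 ≈ 0.5476.
So K ~ Binomial(5, 2.3/4.2): P(K = 4) = C(5,4) · (2.3/4.2)^4 · (1.9/4.2)^1 ≈ 0.2034.

0.2034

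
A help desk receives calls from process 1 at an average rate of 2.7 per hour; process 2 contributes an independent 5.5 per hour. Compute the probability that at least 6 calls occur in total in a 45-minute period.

0.5781

Independent Poisson processes superpose: combined rate λ = 2.7 + 5.5 = 8.2 per hour.
Over the interval, μ = 8.2 × 0.75 = 6.15 (a 45-minute period = 0.75 hours).
P(N ≥ 6) = 1 − P(N ≤ 5) ≈ 0.5781.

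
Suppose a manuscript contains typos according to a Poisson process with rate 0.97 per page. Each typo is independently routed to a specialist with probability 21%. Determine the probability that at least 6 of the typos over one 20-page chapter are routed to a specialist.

Thinning: the typos that are routed to a specialist themselves form a Poisson process with rate 0.21 × 0.97 = 0.2037 per page.
Over the interval, μ = 0.2037 × 20 = 4.074 (a 20-page chapter = 20 pages).
P(N ≥ 6) = 1 − P(N ≤ 5) ≈ 0.2265.

0.2265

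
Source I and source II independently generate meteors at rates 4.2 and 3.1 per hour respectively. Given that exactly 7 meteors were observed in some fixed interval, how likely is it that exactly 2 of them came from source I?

0.0960

Given the total, each event is independently from source I with probability p = λ_I/(λ_I+λ_II) = 4.2/7.3 ≈ 0.5753.
So K ~ Binomial(7, 4.2/7.3): P(K = 2) = C(7,2) · (4.2/7.3)^2 · (3.1/7.3)^5 ≈ 0.0960.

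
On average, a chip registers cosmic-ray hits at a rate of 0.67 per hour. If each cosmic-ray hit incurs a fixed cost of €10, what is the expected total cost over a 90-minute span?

E[N] = 0.67 × 1.5 = 1.005 (a 90-minute span = 1.5 hours); E[cost] = 1.005 × €10 = €10.05.

€10.05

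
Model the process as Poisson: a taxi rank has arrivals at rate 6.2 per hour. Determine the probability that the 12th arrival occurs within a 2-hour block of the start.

0.5833

Over the interval, μ = 6.2 × 2 = 12.4 (a 2-hour block = 2 hours).
The 12th arrival falls in the interval iff at least 12 events occur there: P(S_12 ≤ t) = P(N ≥ 12) = 1 − P(N ≤ 11) ≈ 0.5833.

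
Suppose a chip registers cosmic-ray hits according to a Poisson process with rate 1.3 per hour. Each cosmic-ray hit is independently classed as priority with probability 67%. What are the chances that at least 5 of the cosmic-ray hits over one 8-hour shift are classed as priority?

0.8241

Thinning: the cosmic-ray hits that are classed as priority themselves form a Poisson process with rate 0.67 × 1.3 = 0.871 per hour.
Over the interval, μ = 0.871 × 8 = 6.968 (an 8-hour shift = 8 hours).
P(N ≥ 5) = 1 − P(N ≤ 4) ≈ 0.8241.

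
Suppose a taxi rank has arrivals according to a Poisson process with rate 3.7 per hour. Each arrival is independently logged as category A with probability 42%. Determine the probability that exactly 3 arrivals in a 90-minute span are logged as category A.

Thinning: the arrivals that are logged as category A themselves form a Poisson process with rate 0.42 × 3.7 = 1.554 per hour.
Over the interval, μ = 1.554 × 1.5 = 2.331 (a 90-minute span = 1.5 hours).
P(N = 3) = e^(−2.331) · 2.331^3/3! ≈ 0.2052.

0.2052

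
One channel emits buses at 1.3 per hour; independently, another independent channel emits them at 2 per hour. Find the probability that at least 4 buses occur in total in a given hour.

Independent Poisson processes superpose: combined rate λ = 1.3 + 2 = 3.3 per hour.
So μ = 3.3.
P(N ≥ 4) = 1 − P(N ≤ 3) ≈ 0.4197.

0.4197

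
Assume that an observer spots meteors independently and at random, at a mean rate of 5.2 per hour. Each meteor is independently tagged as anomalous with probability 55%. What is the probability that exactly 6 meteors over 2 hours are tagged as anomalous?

0.1595

Thinning: the meteors that are tagged as anomalous themselves form a Poisson process with rate 0.55 × 5.2 = 2.86 per hour.
Over the interval, μ = 2.86 × 2 = 5.72 (2 hours).
P(N = 6) = e^(−5.72) · 5.72^6/6! ≈ 0.1595.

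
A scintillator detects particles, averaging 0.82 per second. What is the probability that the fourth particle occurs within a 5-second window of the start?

0.5858

Over the interval, μ = 0.82 × 5 = 4.1 (a 5-second window = 5 seconds).
The fourth arrival falls in the interval iff at least 4 events occur there: P(S_4 ≤ t) = P(N ≥ 4) = 1 − P(N ≤ 3) ≈ 0.5858.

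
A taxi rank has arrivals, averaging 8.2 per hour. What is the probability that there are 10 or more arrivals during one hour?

0.3085

With mean μ = 8.2 per hour,
P(N ≥ 10) = 1 − P(N ≤ 9) = 1 − Σ_{j=0}^{9} e^(−μ) μ^j/j! ≈ 0.3085.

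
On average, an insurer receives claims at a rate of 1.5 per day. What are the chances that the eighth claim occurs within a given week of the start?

0.8215

Over the interval, μ = 1.5 × 7 = 10.5 (a week = 7 days).
The eighth arrival falls in the interval iff at least 8 events occur there: P(S_8 ≤ t) = P(N ≥ 8) = 1 − P(N ≤ 7) ≈ 0.8215.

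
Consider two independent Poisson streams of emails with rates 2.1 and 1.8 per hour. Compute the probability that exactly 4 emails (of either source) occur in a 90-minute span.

Independent Poisson processes superpose: combined rate λ = 2.1 + 1.8 = 3.9 per hour.
Over the interval, μ = 3.9 × 1.5 = 5.85 (a 90-minute span = 1.5 hours).
P(N = 4) = e^(−5.85) · 5.85^4/4! ≈ 0.1405.

0.1405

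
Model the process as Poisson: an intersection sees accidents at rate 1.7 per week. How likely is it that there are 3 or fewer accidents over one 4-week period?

0.0928

Over the interval, μ = 1.7 × 4 = 6.8 (a 4-week period = 4 weeks).
P(N ≤ 3) = Σ_{j=0}^{3} e^(−μ) μ^j/j! ≈ 0.0928.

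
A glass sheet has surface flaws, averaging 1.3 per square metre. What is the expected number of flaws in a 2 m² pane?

E[N] = λt = 1.3 × 2 = 2.6 (a 2 m² pane = 2 square metres).

2.6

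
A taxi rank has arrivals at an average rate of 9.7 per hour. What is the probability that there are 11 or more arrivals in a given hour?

0.3795

With mean μ = 9.7 per hour,
P(N ≥ 11) = 1 − P(N ≤ 10) = 1 − Σ_{j=0}^{10} e^(−μ) μ^j/j! ≈ 0.3795.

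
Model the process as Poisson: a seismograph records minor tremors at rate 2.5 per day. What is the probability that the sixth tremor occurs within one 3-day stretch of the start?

0.7586

Over the interval, μ = 2.5 × 3 = 7.5 (a 3-day stretch = 3 days).
The sixth arrival falls in the interval iff at least 6 events occur there: P(S_6 ≤ t) = P(N ≥ 6) = 1 − P(N ≤ 5) ≈ 0.7586.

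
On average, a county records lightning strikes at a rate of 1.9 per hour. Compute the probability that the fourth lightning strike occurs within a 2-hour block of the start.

0.5265

Over the interval, μ = 1.9 × 2 = 3.8 (a 2-hour block = 2 hours).
The fourth arrival falls in the interval iff at least 4 events occur there: P(S_4 ≤ t) = P(N ≥ 4) = 1 − P(N ≤ 3) ≈ 0.5265.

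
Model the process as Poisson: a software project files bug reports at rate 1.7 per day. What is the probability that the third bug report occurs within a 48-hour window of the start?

0.6603

Over the interval, μ = 1.7 × 2 = 3.4 (a 48-hour window = 2 days).
The third arrival falls in the interval iff at least 3 events occur there: P(S_3 ≤ t) = P(N ≥ 3) = 1 − P(N ≤ 2) ≈ 0.6603.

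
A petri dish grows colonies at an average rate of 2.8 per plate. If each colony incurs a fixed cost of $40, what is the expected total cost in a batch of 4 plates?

$448

E[N] = 2.8 × 4 = 11.2 (a batch of 4 plates = 4 plates); E[cost] = 11.2 × $40 = $448.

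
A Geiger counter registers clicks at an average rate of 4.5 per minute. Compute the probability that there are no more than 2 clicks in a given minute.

0.1736

With mean μ = 4.5 per minute,
P(N ≤ 2) = Σ_{j=0}^{2} e^(−μ) μ^j/j! ≈ 0.1736.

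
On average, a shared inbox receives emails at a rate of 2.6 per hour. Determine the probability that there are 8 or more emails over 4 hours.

Over the interval, μ = 2.6 × 4 = 10.4 (4 hours).
P(N ≥ 8) = 1 − P(N ≤ 7) = 1 − Σ_{j=0}^{7} e^(−μ) μ^j/j! ≈ 0.8137.

0.8137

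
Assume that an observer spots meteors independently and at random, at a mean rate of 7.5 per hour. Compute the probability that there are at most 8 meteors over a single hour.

0.6620

With mean μ = 7.5 per hour,
P(N ≤ 8) = Σ_{j=0}^{8} e^(−μ) μ^j/j! ≈ 0.6620.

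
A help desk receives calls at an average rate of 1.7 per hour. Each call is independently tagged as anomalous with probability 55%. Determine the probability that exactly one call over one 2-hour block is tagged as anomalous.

Thinning: the calls that are tagged as anomalous themselves form a Poisson process with rate 0.55 × 1.7 = 0.935 per hour.
Over the interval, μ = 0.935 × 2 = 1.87 (a 2-hour block = 2 hours).
P(N = 1) = e^(−1.87) · 1.87^1/1! ≈ 0.2882.

0.2882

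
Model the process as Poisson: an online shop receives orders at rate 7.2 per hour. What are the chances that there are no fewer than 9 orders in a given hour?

With mean μ = 7.2 per hour,
P(N ≥ 9) = 1 − P(N ≤ 8) = 1 − Σ_{j=0}^{8} e^(−μ) μ^j/j! ≈ 0.2973.

0.2973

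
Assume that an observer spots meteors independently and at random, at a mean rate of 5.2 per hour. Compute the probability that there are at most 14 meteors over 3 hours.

Over the interval, μ = 5.2 × 3 = 15.6 (3 hours).
P(N ≤ 14) = Σ_{j=0}^{14} e^(−μ) μ^j/j! ≈ 0.4056.

0.4056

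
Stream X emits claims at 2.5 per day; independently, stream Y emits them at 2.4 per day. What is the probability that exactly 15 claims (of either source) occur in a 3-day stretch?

0.1021

Independent Poisson processes superpose: combined rate λ = 2.5 + 2.4 = 4.9 per day.
Over the interval, μ = 4.9 × 3 = 14.7 (a 3-day stretch = 3 days).
P(N = 15) = e^(−14.7) · 14.7^15/15! ≈ 0.1021.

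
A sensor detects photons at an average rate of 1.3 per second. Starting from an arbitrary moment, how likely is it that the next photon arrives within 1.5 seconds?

0.8577

Inter-arrival times are exponential with rate λ = 1.3 per second.
P(T ≤ 1.5) = 1 − e^(−λt) = 1 − e^(−1.3 × 1.5) = 1 − e^(−1.95) ≈ 0.8577.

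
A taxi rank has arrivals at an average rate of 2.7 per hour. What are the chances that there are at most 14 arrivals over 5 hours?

Over the interval, μ = 2.7 × 5 = 13.5 (5 hours).
P(N ≤ 14) = Σ_{j=0}^{14} e^(−μ) μ^j/j! ≈ 0.6233.

0.6233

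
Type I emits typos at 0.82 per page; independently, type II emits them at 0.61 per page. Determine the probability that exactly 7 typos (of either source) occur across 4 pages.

0.1304

Independent Poisson processes superpose: combined rate λ = 0.82 + 0.61 = 1.43 per page.
Over the interval, μ = 1.43 × 4 = 5.72 (4 pages).
P(N = 7) = e^(−5.72) · 5.72^7/7! ≈ 0.1304.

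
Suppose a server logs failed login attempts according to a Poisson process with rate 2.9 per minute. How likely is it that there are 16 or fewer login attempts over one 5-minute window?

0.7112

Over the interval, μ = 2.9 × 5 = 14.5 (a 5-minute window = 5 minutes).
P(N ≤ 16) = Σ_{j=0}^{16} e^(−μ) μ^j/j! ≈ 0.7112.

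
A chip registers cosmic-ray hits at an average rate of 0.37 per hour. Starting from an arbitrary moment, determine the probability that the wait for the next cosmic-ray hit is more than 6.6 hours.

The wait for the next event is exponential with rate λ = 0.37 per hour.
P(T > 6.6) = e^(−λt) = e^(−0.37 × 6.6) = e^(−2.442) ≈ 0.0870.

0.0870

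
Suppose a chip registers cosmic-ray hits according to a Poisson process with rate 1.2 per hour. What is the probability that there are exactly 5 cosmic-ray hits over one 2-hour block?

Over the interval, μ = 1.2 × 2 = 2.4 (a 2-hour block = 2 hours).
P(N = 5) = e^(−μ) μ^5/5! = e^(−2.4) · 2.4^5/120 ≈ 0.0602.

0.0602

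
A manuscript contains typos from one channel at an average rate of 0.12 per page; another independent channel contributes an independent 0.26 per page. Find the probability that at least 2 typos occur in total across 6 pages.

Independent Poisson processes superpose: combined rate λ = 0.12 + 0.26 = 0.38 per page.
Over the interval, μ = 0.38 × 6 = 2.28 (6 pages).
P(N ≥ 2) = 1 − P(N ≤ 1) ≈ 0.6645.

0.6645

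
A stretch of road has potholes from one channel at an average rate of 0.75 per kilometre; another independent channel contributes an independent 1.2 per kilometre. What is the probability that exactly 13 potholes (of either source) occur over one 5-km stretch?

Independent Poisson processes superpose: combined rate λ = 0.75 + 1.2 = 1.95 per kilometre.
Over the interval, μ = 1.95 × 5 = 9.75 (a 5-km stretch = 5 kilometres).
P(N = 13) = e^(−9.75) · 9.75^13/13! ≈ 0.0674.

0.0674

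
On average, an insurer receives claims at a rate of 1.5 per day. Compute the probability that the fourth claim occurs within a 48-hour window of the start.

Over the interval, μ = 1.5 × 2 = 3 (a 48-hour window = 2 days).
The fourth arrival falls in the interval iff at least 4 events occur there: P(S_4 ≤ t) = P(N ≥ 4) = 1 − P(N ≤ 3) ≈ 0.3528.

0.3528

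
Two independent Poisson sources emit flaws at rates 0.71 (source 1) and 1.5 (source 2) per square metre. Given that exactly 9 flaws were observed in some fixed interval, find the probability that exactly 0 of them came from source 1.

Given the total, each event is independently from source 1 with probability p = λ_1/(λ_1+λ_2) = 0.71/2.21 ≈ 0.3213.
So K ~ Binomial(9, 0.71/2.21): P(K = 0) = C(9,0) · (0.71/2.21)^0 · (1.5/2.21)^9 ≈ 0.0306.

0.0306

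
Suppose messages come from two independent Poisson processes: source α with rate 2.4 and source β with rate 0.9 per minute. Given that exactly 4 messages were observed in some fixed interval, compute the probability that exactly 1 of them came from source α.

Given the total, each event is independently from source α with probability p = λ_α/(λ_α+λ_β) = 2.4/3.3 ≈ 0.7273.
So K ~ Binomial(4, 2.4/3.3): P(K = 1) = C(4,1) · (2.4/3.3)^1 · (0.9/3.3)^3 ≈ 0.0590.

0.0590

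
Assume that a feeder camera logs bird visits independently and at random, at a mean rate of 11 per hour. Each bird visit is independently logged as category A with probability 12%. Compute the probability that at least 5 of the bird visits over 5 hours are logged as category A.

0.7873

Thinning: the bird visits that are logged as category A themselves form a Poisson process with rate 0.12 × 11 = 1.32 per hour.
Over the interval, μ = 1.32 × 5 = 6.6 (5 hours).
P(N ≥ 5) = 1 − P(N ≤ 4) ≈ 0.7873.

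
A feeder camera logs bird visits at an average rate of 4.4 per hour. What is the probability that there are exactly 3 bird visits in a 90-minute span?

Over the interval, μ = 4.4 × 1.5 = 6.6 (a 90-minute span = 1.5 hours).
P(N = 3) = e^(−μ) μ^3/3! = e^(−6.6) · 6.6^3/6 ≈ 0.0652.

0.0652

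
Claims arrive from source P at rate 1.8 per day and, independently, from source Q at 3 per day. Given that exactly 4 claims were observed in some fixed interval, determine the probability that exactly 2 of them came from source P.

0.3296

Given the total, each event is independently from source P with probability p = λ_P/(λ_P+λ_Q) = 1.8/4.8 = 0.3750.
So K ~ Binomial(4, 1.8/4.8): P(K = 2) = C(4,2) · (1.8/4.8)^2 · (3/4.8)^2 ≈ 0.3296.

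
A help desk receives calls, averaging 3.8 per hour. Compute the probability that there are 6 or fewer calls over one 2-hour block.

Over the interval, μ = 3.8 × 2 = 7.6 (a 2-hour block = 2 hours).
P(N ≤ 6) = Σ_{j=0}^{6} e^(−μ) μ^j/j! ≈ 0.3646.

0.3646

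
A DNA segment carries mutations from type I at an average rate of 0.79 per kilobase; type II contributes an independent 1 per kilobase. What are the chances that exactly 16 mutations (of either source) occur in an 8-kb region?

Independent Poisson processes superpose: combined rate λ = 0.79 + 1 = 1.79 per kilobase.
Over the interval, μ = 1.79 × 8 = 14.32 (an 8-kb region = 8 kilobases).
P(N = 16) = e^(−14.32) · 14.32^16/16! ≈ 0.0902.

0.0902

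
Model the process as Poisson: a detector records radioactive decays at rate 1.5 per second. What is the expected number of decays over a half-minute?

45

E[N] = λt = 1.5 × 30 = 45 (a half-minute = 30 seconds).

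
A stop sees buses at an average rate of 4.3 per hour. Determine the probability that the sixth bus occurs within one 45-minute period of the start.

Over the interval, μ = 4.3 × 0.75 = 3.225 (a 45-minute period = 0.75 hours).
The sixth arrival falls in the interval iff at least 6 events occur there: P(S_6 ≤ t) = P(N ≥ 6) = 1 − P(N ≤ 5) ≈ 0.1083.

0.1083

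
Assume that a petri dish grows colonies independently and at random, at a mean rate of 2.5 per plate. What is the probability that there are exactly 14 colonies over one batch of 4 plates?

Over the interval, μ = 2.5 × 4 = 10 (a batch of 4 plates = 4 plates).
P(N = 14) = e^(−μ) μ^14/14! = e^(−10) · 10^14/87178291200 ≈ 0.0521.

0.0521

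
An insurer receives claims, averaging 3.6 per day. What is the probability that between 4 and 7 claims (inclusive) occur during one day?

With mean μ = 3.6 per day,
P(4 ≤ N ≤ 7) = Σ_{j=4}^{7} e^(−3.6) · 3.6^j/j! ≈ 0.4540.

0.4540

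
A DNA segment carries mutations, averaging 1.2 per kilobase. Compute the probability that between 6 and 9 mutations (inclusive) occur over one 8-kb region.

Over the interval, μ = 1.2 × 8 = 9.6 (an 8-kb region = 8 kilobases).
P(6 ≤ N ≤ 9) = Σ_{j=6}^{9} e^(−9.6) · 9.6^j/j! ≈ 0.4250.

0.4250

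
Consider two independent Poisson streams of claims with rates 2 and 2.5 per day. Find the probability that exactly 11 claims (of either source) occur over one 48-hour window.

0.0970

Independent Poisson processes superpose: combined rate λ = 2 + 2.5 = 4.5 per day.
Over the interval, μ = 4.5 × 2 = 9 (a 48-hour window = 2 days).
P(N = 11) = e^(−9) · 9^11/11! ≈ 0.0970.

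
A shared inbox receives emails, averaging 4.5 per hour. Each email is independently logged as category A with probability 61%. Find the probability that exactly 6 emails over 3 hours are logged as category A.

Thinning: the emails that are logged as category A themselves form a Poisson process with rate 0.61 × 4.5 = 2.745 per hour.
Over the interval, μ = 2.745 × 3 = 8.235 (3 hours).
P(N = 6) = e^(−8.235) · 8.235^6/6! ≈ 0.1149.

0.1149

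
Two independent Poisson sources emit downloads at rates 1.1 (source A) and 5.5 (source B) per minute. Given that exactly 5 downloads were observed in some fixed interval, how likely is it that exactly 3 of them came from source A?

0.0322

Given the total, each event is independently from source A with probability p = λ_A/(λ_A+λ_B) = 1.1/6.6 ≈ 0.1667.
So K ~ Binomial(5, 1.1/6.6): P(K = 3) = C(5,3) · (1.1/6.6)^3 · (5.5/6.6)^2 ≈ 0.0322.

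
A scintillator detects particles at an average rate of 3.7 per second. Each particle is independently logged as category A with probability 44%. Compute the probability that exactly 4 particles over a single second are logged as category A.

Thinning: the particles that are logged as category A themselves form a Poisson process with rate 0.44 × 3.7 = 1.628 per second.
So μ = 1.628.
P(N = 4) = e^(−1.628) · 1.628^4/4! ≈ 0.0575.

0.0575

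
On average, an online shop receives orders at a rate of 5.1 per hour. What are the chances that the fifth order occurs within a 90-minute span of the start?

0.8785

Over the interval, μ = 5.1 × 1.5 = 7.65 (a 90-minute span = 1.5 hours).
The fifth arrival falls in the interval iff at least 5 events occur there: P(S_5 ≤ t) = P(N ≥ 5) = 1 − P(N ≤ 4) ≈ 0.8785.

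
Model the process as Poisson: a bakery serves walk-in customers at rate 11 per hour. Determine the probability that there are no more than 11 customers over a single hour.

With mean μ = 11 per hour,
P(N ≤ 11) = Σ_{j=0}^{11} e^(−μ) μ^j/j! ≈ 0.5793.

0.5793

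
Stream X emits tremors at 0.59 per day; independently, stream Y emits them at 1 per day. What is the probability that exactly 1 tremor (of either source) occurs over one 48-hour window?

0.1322

Independent Poisson processes superpose: combined rate λ = 0.59 + 1 = 1.59 per day.
Over the interval, μ = 1.59 × 2 = 3.18 (a 48-hour window = 2 days).
P(N = 1) = e^(−3.18) · 3.18^1/1! ≈ 0.1322.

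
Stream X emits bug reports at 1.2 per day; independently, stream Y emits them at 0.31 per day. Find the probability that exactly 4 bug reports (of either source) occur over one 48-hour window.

Independent Poisson processes superpose: combined rate λ = 1.2 + 0.31 = 1.51 per day.
Over the interval, μ = 1.51 × 2 = 3.02 (a 48-hour window = 2 days).
P(N = 4) = e^(−3.02) · 3.02^4/4! ≈ 0.1691.

0.1691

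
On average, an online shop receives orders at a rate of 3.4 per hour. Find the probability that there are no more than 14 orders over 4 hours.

Over the interval, μ = 3.4 × 4 = 13.6 (4 hours).
P(N ≤ 14) = Σ_{j=0}^{14} e^(−μ) μ^j/j! ≈ 0.6128.

0.6128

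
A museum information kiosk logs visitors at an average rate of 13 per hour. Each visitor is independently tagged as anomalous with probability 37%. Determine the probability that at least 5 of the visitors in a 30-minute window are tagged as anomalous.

0.0965

Thinning: the visitors that are tagged as anomalous themselves form a Poisson process with rate 0.37 × 13 = 4.81 per hour.
Over the interval, μ = 4.81 × 0.5 = 2.405 (a 30-minute window = 0.5 hours).
P(N ≥ 5) = 1 − P(N ≤ 4) ≈ 0.0965.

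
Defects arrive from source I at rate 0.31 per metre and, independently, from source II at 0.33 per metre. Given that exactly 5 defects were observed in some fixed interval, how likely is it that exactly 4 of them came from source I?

0.1419

Given the total, each event is independently from source I with probability p = λ_I/(λ_I+λ_II) = 0.31/0.64 ≈ 0.4844.
So K ~ Binomial(5, 0.31/0.64): P(K = 4) = C(5,4) · (0.31/0.64)^4 · (0.33/0.64)^1 ≈ 0.1419.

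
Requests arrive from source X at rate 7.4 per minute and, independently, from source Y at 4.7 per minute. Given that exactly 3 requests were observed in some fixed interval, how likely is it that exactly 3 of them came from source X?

Given the total, each event is independently from source X with probability p = λ_X/(λ_X+λ_Y) = 7.4/12.1 ≈ 0.6116.
So K ~ Binomial(3, 7.4/12.1): P(K = 3) = C(3,3) · (7.4/12.1)^3 · (4.7/12.1)^0 ≈ 0.2287.

0.2287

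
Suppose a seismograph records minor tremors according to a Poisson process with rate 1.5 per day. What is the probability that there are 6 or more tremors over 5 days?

Over the interval, μ = 1.5 × 5 = 7.5 (5 days).
P(N ≥ 6) = 1 − P(N ≤ 5) = 1 − Σ_{j=0}^{5} e^(−μ) μ^j/j! ≈ 0.7586.

0.7586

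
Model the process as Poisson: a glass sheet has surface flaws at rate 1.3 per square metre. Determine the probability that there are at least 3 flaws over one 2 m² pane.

Over the interval, μ = 1.3 × 2 = 2.6 (a 2 m² pane = 2 square metres).
P(N ≥ 3) = 1 − P(N ≤ 2) = 1 − Σ_{j=0}^{2} e^(−μ) μ^j/j! ≈ 0.4816.

0.4816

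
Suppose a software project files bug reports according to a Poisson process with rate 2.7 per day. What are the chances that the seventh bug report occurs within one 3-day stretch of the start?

Over the interval, μ = 2.7 × 3 = 8.1 (a 3-day stretch = 3 days).
The seventh arrival falls in the interval iff at least 7 events occur there: P(S_7 ≤ t) = P(N ≥ 7) = 1 − P(N ≤ 6) ≈ 0.6987.

0.6987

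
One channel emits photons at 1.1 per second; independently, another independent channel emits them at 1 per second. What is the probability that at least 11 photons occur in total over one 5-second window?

Independent Poisson processes superpose: combined rate λ = 1.1 + 1 = 2.1 per second.
Over the interval, μ = 2.1 × 5 = 10.5 (a 5-second window = 5 seconds).
P(N ≥ 11) = 1 − P(N ≤ 10) ≈ 0.4793.

0.4793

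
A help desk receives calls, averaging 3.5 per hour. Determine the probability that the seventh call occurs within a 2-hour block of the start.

Over the interval, μ = 3.5 × 2 = 7 (a 2-hour block = 2 hours).
The seventh arrival falls in the interval iff at least 7 events occur there: P(S_7 ≤ t) = P(N ≥ 7) = 1 − P(N ≤ 6) ≈ 0.5503.

0.5503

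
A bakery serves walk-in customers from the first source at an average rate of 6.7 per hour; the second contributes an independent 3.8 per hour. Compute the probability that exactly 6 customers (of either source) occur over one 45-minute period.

Independent Poisson processes superpose: combined rate λ = 6.7 + 3.8 = 10.5 per hour.
Over the interval, μ = 10.5 × 0.75 = 7.875 (a 45-minute period = 0.75 hours).
P(N = 6) = e^(−7.875) · 7.875^6/6! ≈ 0.1259.

0.1259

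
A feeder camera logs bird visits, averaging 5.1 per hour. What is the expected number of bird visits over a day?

122.4

E[N] = λt = 5.1 × 24 = 122.4 (a day = 24 hours).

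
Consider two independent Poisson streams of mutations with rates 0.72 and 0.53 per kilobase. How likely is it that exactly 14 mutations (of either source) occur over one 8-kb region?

0.0521

Independent Poisson processes superpose: combined rate λ = 0.72 + 0.53 = 1.25 per kilobase.
Over the interval, μ = 1.25 × 8 = 10 (an 8-kb region = 8 kilobases).
P(N = 14) = e^(−10) · 10^14/14! ≈ 0.0521.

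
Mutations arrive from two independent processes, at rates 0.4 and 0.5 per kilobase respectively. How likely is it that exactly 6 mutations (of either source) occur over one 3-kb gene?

0.0362

Independent Poisson processes superpose: combined rate λ = 0.4 + 0.5 = 0.9 per kilobase.
Over the interval, μ = 0.9 × 3 = 2.7 (a 3-kb gene = 3 kilobases).
P(N = 6) = e^(−2.7) · 2.7^6/6! ≈ 0.0362.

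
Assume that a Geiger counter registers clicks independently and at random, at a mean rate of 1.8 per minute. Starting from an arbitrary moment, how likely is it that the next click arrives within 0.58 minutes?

0.6480

Inter-arrival times are exponential with rate λ = 1.8 per minute.
P(T ≤ 0.58) = 1 − e^(−λt) = 1 − e^(−1.8 × 0.58) = 1 − e^(−1.044) ≈ 0.6480.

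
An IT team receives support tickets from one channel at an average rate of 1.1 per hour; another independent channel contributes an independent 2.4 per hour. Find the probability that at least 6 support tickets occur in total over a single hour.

0.1424

Independent Poisson processes superpose: combined rate λ = 1.1 + 2.4 = 3.5 per hour.
So μ = 3.5.
P(N ≥ 6) = 1 − P(N ≤ 5) ≈ 0.1424.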